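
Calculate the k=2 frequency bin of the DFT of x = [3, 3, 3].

X[2] = Σ(n=0 to 2) x[n] · ω_3^(2n) where ω_3 = e^(-2πi/3)
= (3)·ω_3^0 + (3)·ω_3^2 + (3)·ω_3^4

X[2] = 0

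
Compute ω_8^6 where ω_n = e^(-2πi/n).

ω_8^6 = e^(-2πi·6/8)
= cos(-2π·6/8) + i·sin(-2π·6/8)
= cos(-12π/8) + i·sin(-12π/8)

ω_8^6 = cos(-12π/8) + i·sin(-12π/8) = 1i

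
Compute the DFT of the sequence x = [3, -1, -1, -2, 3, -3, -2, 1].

X[k] = Σ(n=0 to 7) x[n] · ω_8^(nk)
where ω_8 = e^(-2πi/8)

Computing each X[k]:
X[0] = -2
X[1] = 3.5355-0.2929i
X[2] = 9+3i
X[3] = -3.5355+1.7071i
X[4] = 8
X[5] = -3.5355-1.7071i
X[6] = 9-3i
X[7] = 3.5355+0.2929i

X = [-2, 3.5355-0.2929i, 9+3i, -3.5355+1.7071i, 8, -3.5355-1.7071i, 9-3i, 3.5355+0.2929i]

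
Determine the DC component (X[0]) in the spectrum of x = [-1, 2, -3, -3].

X[0] = Σ(n=0 to 3) x[n] · ω_4^0 = Σ x[n]
= (-1) + (2) + (-3) + (-3)

X[0] = -5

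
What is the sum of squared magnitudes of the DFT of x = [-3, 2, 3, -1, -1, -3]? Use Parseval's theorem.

Parseval: Σ|x[n]|² = (1/N)Σ|X[k]|², so Σ|X[k]|² = N·Σ|x[n]|² = 6·33.0000

Σ|X[k]|² = N·Σ|x[n]|² = 6·33.0000 = 198.0000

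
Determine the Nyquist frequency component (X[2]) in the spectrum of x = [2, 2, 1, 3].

X[2] = Σ(n=0 to 3) x[n] · ω_4^(2n) where ω_4 = e^(-2πi/4)
= (2)·ω_4^0 + (2)·ω_4^2 + (1)·ω_4^4 + (3)·ω_4^6

X[2] = -2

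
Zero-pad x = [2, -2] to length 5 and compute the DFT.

Original 2-point DFT: [0, 4]
Zero-padded 5-point DFT provides frequency interpolation.

DFT_5([x, 0, ...]) = [0, 1.3820+1.9021i, 3.6180+1.1756i, 3.6180-1.1756i, 1.3820-1.9021i]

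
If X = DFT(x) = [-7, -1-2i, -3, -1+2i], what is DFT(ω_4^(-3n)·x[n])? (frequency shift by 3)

Modulation property: DFT(ω_4^(-3n)·x[n]) = X[(k-3) mod 4], so circularly shift X by 3 positions.

X[k-3] = [-1-2i, -3, -1+2i, -7]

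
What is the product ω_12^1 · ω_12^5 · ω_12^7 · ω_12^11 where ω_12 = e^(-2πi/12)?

The primitive 12th roots of unity are ω_12^k for k coprime to 12: k ∈ {1, 5, 7, 11}
Their product equals the constant term of the cyclotomic polynomial Φ_12(x) up to sign.
For n ≥ 3, the product of all primitive nth roots of unity is 1. (For n=1 it is 1; for n=2 it is -1.)

1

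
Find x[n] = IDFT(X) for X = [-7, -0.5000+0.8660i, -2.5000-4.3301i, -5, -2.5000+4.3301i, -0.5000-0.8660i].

x[n] = (1/6) Σ(k=0 to 5) X[k] · e^(2πikn/6)

Computing each x[n]:
x[0] = -3
x[1] = 1
x[2] = -3
x[3] = -1
x[4] = 0
x[5] = -1

x = [-3, 1, -3, -1, 0, -1]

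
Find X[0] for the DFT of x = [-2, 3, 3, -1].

X[0] = Σ(n=0 to 3) x[n] · ω_4^0 = Σ x[n]
= (-2) + (3) + (3) + (-1)

X[0] = 3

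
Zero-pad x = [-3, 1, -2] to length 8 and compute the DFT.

Original 3-point DFT: [-4, -2.5000-2.5981i, -2.5000+2.5981i]
Zero-padded 8-point DFT provides frequency interpolation.

DFT_8([x, 0, ...]) = [-4, -2.2929+1.2929i, -1-1i, -3.7071-2.7071i, -6, -3.7071+2.7071i, -1+1i, -2.2929-1.2929i]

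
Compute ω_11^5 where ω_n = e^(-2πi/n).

ω_11^5 = e^(-2πi·5/11)
= cos(-2π·5/11) + i·sin(-2π·5/11)
= cos(-10π/11) + i·sin(-10π/11)

ω_11^5 = cos(-10π/11) + i·sin(-10π/11) = -0.9595-0.2817i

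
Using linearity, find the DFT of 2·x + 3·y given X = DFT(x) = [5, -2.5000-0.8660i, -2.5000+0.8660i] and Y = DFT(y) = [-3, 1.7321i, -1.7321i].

By linearity: DFT(2x + 3y) = 2·DFT(x) + 3·DFT(y)
= 2·[5, -2.5000-0.8660i, -2.5000+0.8660i] + 3·[-3, 1.7321i, -1.7321i]

Computing element-wise:
Z[0] = 2·(5) + 3·(-3) = 1
Z[1] = 2·(-2.5000-0.8660i) + 3·(1.7321i) = -5.0000+3.4643i
Z[2] = 2·(-2.5000+0.8660i) + 3·(-1.7321i) = -5.0000-3.4643i

DFT(2x + 3y) = 2·X + 3·Y = [1, -5.0000+3.4643i, -5.0000-3.4643i]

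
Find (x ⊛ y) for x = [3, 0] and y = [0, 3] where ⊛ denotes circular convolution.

(x ⊛ y)[n] = Σ(m=0 to 1) x[m] · y[(n-m) mod 2]

Computing each output sample:
(x ⊛ y)[0] = 0
(x ⊛ y)[1] = 9

x ⊛ y = [0, 9]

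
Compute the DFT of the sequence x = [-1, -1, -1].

X[k] = Σ(n=0 to 2) x[n] · ω_3^(nk)
where ω_3 = e^(-2πi/3)

Computing each X[k]:
X[0] = -3
X[1] = 0
X[2] = 0

X = [-3, 0, 0]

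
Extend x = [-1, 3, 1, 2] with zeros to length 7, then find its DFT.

Original 4-point DFT: [5, -2-1i, -5, -2+1i]
Zero-padded 7-point DFT provides frequency interpolation.

DFT_7([x, 0, ...]) = [5, -1.1540-4.1882i, -1.3216-0.9272i, -3.5245-2.4697i, -3.5245+2.4697i, -1.3216+0.9272i, -1.1540+4.1882i]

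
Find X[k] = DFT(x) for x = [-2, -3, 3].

X[k] = Σ(n=0 to 2) x[n] · ω_3^(nk)
where ω_3 = e^(-2πi/3)

Computing each X[k]:
X[0] = -2
X[1] = -2.0000+5.1962i
X[2] = -2.0000-5.1962i

X = [-2, -2.0000+5.1962i, -2.0000-5.1962i]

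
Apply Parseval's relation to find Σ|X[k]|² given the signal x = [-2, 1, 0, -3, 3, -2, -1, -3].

Parseval: Σ|x[n]|² = (1/N)Σ|X[k]|², so Σ|X[k]|² = N·Σ|x[n]|² = 8·37.0000

Σ|X[k]|² = N·Σ|x[n]|² = 8·37.0000 = 296.0000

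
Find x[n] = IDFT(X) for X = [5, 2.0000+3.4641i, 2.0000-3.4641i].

x[n] = (1/3) Σ(k=0 to 2) X[k] · e^(2πikn/3)

Computing each x[n]:
x[0] = 3
x[1] = -1
x[2] = 3

x = [3, -1, 3]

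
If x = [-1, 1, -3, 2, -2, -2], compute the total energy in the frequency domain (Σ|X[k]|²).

Parseval: Σ|x[n]|² = (1/N)Σ|X[k]|², so Σ|X[k]|² = N·Σ|x[n]|² = 6·23.0000

Σ|X[k]|² = N·Σ|x[n]|² = 6·23.0000 = 138.0000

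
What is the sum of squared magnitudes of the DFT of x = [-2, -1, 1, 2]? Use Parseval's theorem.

Parseval: Σ|x[n]|² = (1/N)Σ|X[k]|², so Σ|X[k]|² = N·Σ|x[n]|² = 4·10.0000

Σ|X[k]|² = N·Σ|x[n]|² = 4·10.0000 = 40.0000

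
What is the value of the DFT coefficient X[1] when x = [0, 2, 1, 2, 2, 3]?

X[1] = Σ(n=0 to 5) x[n] · ω_6^(1n) where ω_6 = e^(-2πi/6)
= (0)·ω_6^0 + (2)·ω_6^1 + (1)·ω_6^2 + (2)·ω_6^3 + (2)·ω_6^4 + (3)·ω_6^5

X[1] = -1.0000+1.7321i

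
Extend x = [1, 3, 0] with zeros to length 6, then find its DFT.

Original 3-point DFT: [4, -0.5000-2.5981i, -0.5000+2.5981i]
Zero-padded 6-point DFT provides frequency interpolation.

DFT_6([x, 0, ...]) = [4, 2.5000-2.5981i, -0.5000-2.5981i, -2, -0.5000+2.5981i, 2.5000+2.5981i]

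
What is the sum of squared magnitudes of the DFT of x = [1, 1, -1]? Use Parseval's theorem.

Parseval: Σ|x[n]|² = (1/N)Σ|X[k]|², so Σ|X[k]|² = N·Σ|x[n]|² = 3·3.0000

Σ|X[k]|² = N·Σ|x[n]|² = 3·3.0000 = 9.0000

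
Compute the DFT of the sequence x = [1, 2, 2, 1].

X[k] = Σ(n=0 to 3) x[n] · ω_4^(nk)
where ω_4 = e^(-2πi/4)

Computing each X[k]:
X[0] = 6
X[1] = -1-1i
X[2] = 0
X[3] = -1+1i

X = [6, -1-1i, 0, -1+1i]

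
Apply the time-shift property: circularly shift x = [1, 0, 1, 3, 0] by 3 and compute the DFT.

Time shift by 3: X_shifted[k] = ω_5^(3k) · X[k]
Shifted x = [1, 3, 0, 1, 0]

DFT(x[n-3]) = [5, 1.1180-2.2654i, -1.1180-2.7144i, -1.1180+2.7144i, 1.1180+2.2654i]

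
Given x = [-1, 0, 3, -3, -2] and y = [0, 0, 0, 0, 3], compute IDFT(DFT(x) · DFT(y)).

(x ⊛ y)[n] = Σ(m=0 to 4) x[m] · y[(n-m) mod 5]

Computing each output sample:
(x ⊛ y)[0] = 0
(x ⊛ y)[1] = 9
(x ⊛ y)[2] = -9
(x ⊛ y)[3] = -6
(x ⊛ y)[4] = -3

x ⊛ y = [0, 9, -9, -6, -3]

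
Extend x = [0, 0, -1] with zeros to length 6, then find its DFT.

Original 3-point DFT: [-1, 0.5000-0.8660i, 0.5000+0.8660i]
Zero-padded 6-point DFT provides frequency interpolation.

DFT_6([x, 0, ...]) = [-1, 0.5000+0.8660i, 0.5000-0.8660i, -1, 0.5000+0.8660i, 0.5000-0.8660i]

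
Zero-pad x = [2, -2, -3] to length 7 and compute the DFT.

Original 3-point DFT: [-3, 4.5000-0.8660i, 4.5000+0.8660i]
Zero-padded 7-point DFT provides frequency interpolation.

DFT_7([x, 0, ...]) = [-3, 1.4206+4.4884i, 5.1479+0.6482i, 1.9315-1.4777i, 1.9315+1.4777i, 5.1479-0.6482i, 1.4206-4.4884i]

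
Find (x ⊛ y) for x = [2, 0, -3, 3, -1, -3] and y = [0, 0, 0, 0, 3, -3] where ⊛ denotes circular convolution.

(x ⊛ y)[n] = Σ(m=0 to 5) x[m] · y[(n-m) mod 6]

Computing each output sample:
(x ⊛ y)[0] = -9
(x ⊛ y)[1] = 18
(x ⊛ y)[2] = -12
(x ⊛ y)[3] = -6
(x ⊛ y)[4] = 15
(x ⊛ y)[5] = -6

x ⊛ y = [-9, 18, -12, -6, 15, -6]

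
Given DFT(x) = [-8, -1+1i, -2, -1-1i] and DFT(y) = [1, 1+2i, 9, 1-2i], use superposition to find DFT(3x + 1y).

By linearity: DFT(3x + 1y) = 3·DFT(x) + 1·DFT(y)
= 3·[-8, -1+1i, -2, -1-1i] + 1·[1, 1+2i, 9, 1-2i]

Computing element-wise:
Z[0] = 3·(-8) + 1·(1) = -23
Z[1] = 3·(-1+1i) + 1·(1+2i) = -2+5i
Z[2] = 3·(-2) + 1·(9) = 3
Z[3] = 3·(-1-1i) + 1·(1-2i) = -2-5i

DFT(3x + 1y) = 3·X + 1·Y = [-23, -2+5i, 3, -2-5i]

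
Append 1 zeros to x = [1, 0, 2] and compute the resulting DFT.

Original 3-point DFT: [3, 1.7321i, -1.7321i]
Zero-padded 4-point DFT provides frequency interpolation.

DFT_4([x, 0, ...]) = [3, -1, 3, -1]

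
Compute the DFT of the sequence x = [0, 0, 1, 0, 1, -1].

X[k] = Σ(n=0 to 5) x[n] · ω_6^(nk)
where ω_6 = e^(-2πi/6)

Computing each X[k]:
X[0] = 1
X[1] = -1.5000-0.8660i
X[2] = -0.5000-0.8660i
X[3] = 3
X[4] = -0.5000+0.8660i
X[5] = -1.5000+0.8660i

X = [1, -1.5000-0.8660i, -0.5000-0.8660i, 3, -0.5000+0.8660i, -1.5000+0.8660i]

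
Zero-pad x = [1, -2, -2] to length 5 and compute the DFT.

Original 3-point DFT: [-3, 3, 3]
Zero-padded 5-point DFT provides frequency interpolation.

DFT_5([x, 0, ...]) = [-3, 2.0000+3.0777i, 2.0000-0.7265i, 2.0000+0.7265i, 2.0000-3.0777i]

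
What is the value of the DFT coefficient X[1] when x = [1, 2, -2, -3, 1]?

X[1] = Σ(n=0 to 4) x[n] · ω_5^(1n) where ω_5 = e^(-2πi/5)
= (1)·ω_5^0 + (2)·ω_5^1 + (-2)·ω_5^2 + (-3)·ω_5^3 + (1)·ω_5^4

X[1] = 5.9721-1.5388i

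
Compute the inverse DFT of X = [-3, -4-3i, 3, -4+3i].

x[n] = (1/4) Σ(k=0 to 3) X[k] · e^(2πikn/4)

Computing each x[n]:
x[0] = -2
x[1] = 0
x[2] = 2
x[3] = -3

x = [-2, 0, 2, -3]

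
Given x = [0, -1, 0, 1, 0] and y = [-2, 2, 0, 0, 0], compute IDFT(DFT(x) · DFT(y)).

(x ⊛ y)[n] = Σ(m=0 to 4) x[m] · y[(n-m) mod 5]

Computing each output sample:
(x ⊛ y)[0] = 0
(x ⊛ y)[1] = 2
(x ⊛ y)[2] = -2
(x ⊛ y)[3] = -2
(x ⊛ y)[4] = 2

x ⊛ y = [0, 2, -2, -2, 2]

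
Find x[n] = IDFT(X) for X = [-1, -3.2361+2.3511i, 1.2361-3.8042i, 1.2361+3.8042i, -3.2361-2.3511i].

x[n] = (1/5) Σ(k=0 to 4) X[k] · e^(2πikn/5)

Computing each x[n]:
x[0] = -1
x[1] = -1
x[2] = -1
x[3] = 3
x[4] = -1

x = [-1, -1, -1, 3, -1]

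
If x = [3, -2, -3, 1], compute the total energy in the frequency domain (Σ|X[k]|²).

Parseval: Σ|x[n]|² = (1/N)Σ|X[k]|², so Σ|X[k]|² = N·Σ|x[n]|² = 4·23.0000

Σ|X[k]|² = N·Σ|x[n]|² = 4·23.0000 = 92.0000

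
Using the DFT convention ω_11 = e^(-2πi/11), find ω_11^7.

ω_11^7 = e^(-2πi·7/11)
= cos(-2π·7/11) + i·sin(-2π·7/11)
= cos(-14π/11) + i·sin(-14π/11)

ω_11^7 = cos(-14π/11) + i·sin(-14π/11) = -0.6549+0.7557i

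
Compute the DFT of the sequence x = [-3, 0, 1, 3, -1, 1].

X[k] = Σ(n=0 to 5) x[n] · ω_6^(nk)
where ω_6 = e^(-2πi/6)

Computing each X[k]:
X[0] = 1
X[1] = -5.5000-0.8660i
X[2] = -0.5000+2.5981i
X[3] = -7
X[4] = -0.5000-2.5981i
X[5] = -5.5000+0.8660i

X = [1, -5.5000-0.8660i, -0.5000+2.5981i, -7, -0.5000-2.5981i, -5.5000+0.8660i]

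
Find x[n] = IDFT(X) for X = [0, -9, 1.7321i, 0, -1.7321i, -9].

x[n] = (1/6) Σ(k=0 to 5) X[k] · e^(2πikn/6)

Computing each x[n]:
x[0] = -3
x[1] = -2
x[2] = 2
x[3] = 3
x[4] = 1
x[5] = -1

x = [-3, -2, 2, 3, 1, -1]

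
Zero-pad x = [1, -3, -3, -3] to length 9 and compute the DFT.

Original 4-point DFT: [-8, 4, 4, 4]
Zero-padded 9-point DFT provides frequency interpolation.

DFT_9([x, 0, ...]) = [-8, -0.3191+7.4809i, 4.7981+1.3824i, 1, 3.0209+1.6958i, 3.0209-1.6958i, 1, 4.7981-1.3824i, -0.3191-7.4809i]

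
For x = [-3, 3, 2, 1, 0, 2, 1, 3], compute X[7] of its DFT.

X[7] = Σ(n=0 to 7) x[n] · ω_8^(7n) where ω_8 = e^(-2πi/8)
= (-3)·ω_8^0 + (3)·ω_8^7 + (2)·ω_8^14 + (1)·ω_8^21 + (0)·ω_8^28 + (2)·ω_8^35 + (1)·ω_8^42 + (3)·ω_8^49

X[7] = -0.8787+0.2929i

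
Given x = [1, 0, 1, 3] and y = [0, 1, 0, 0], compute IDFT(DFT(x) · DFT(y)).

(x ⊛ y)[n] = Σ(m=0 to 3) x[m] · y[(n-m) mod 4]

Computing each output sample:
(x ⊛ y)[0] = 3
(x ⊛ y)[1] = 1
(x ⊛ y)[2] = 0
(x ⊛ y)[3] = 1

x ⊛ y = [3, 1, 0, 1]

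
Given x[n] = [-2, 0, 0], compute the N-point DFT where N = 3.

X[k] = Σ(n=0 to 2) x[n] · ω_3^(nk)
where ω_3 = e^(-2πi/3)

Computing each X[k]:
X[0] = -2
X[1] = -2
X[2] = -2

X = [-2, -2, -2]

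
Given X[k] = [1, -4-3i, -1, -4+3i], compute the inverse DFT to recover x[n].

x[n] = (1/4) Σ(k=0 to 3) X[k] · e^(2πikn/4)

Computing each x[n]:
x[0] = -2
x[1] = 2
x[2] = 2
x[3] = -1

x = [-2, 2, 2, -1]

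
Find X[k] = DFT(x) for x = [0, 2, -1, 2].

X[k] = Σ(n=0 to 3) x[n] · ω_4^(nk)
where ω_4 = e^(-2πi/4)

Computing each X[k]:
X[0] = 3
X[1] = 1
X[2] = -5
X[3] = 1

X = [3, 1, -5, 1]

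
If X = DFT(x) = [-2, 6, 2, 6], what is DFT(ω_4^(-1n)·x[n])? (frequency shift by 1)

Modulation property: DFT(ω_4^(-1n)·x[n]) = X[(k-1) mod 4], so circularly shift X by 1 positions.

X[k-1] = [6, -2, 6, 2]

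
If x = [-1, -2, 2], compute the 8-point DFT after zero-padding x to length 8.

Original 3-point DFT: [-1, -1.0000+3.4641i, -1.0000-3.4641i]
Zero-padded 8-point DFT provides frequency interpolation.

DFT_8([x, 0, ...]) = [-1, -2.4142-0.5858i, -3+2i, 0.4142+3.4142i, 3, 0.4142-3.4142i, -3-2i, -2.4142+0.5858i]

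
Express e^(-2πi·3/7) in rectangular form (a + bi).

ω_7^3 = e^(-2πi·3/7)
= cos(-2π·3/7) + i·sin(-2π·3/7)
= cos(-6π/7) + i·sin(-6π/7)

ω_7^3 = cos(-6π/7) + i·sin(-6π/7) = -0.9010-0.4339i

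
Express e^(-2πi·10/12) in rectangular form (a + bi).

ω_12^10 = e^(-2πi·10/12)
= cos(-2π·10/12) + i·sin(-2π·10/12)
= cos(-20π/12) + i·sin(-20π/12)

ω_12^10 = cos(-20π/12) + i·sin(-20π/12) = 0.5000+0.8660i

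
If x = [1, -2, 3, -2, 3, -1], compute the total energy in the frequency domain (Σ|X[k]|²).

Parseval: Σ|x[n]|² = (1/N)Σ|X[k]|², so Σ|X[k]|² = N·Σ|x[n]|² = 6·28.0000

Σ|X[k]|² = N·Σ|x[n]|² = 6·28.0000 = 168.0000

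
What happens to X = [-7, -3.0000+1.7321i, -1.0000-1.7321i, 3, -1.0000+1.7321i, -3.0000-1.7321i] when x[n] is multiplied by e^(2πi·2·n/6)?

Modulation property: DFT(ω_6^(-2n)·x[n]) = X[(k-2) mod 6], so circularly shift X by 2 positions.

X[k-2] = [-1.0000+1.7321i, -3.0000-1.7321i, -7, -3.0000+1.7321i, -1.0000-1.7321i, 3]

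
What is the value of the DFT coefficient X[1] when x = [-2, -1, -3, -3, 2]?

X[1] = Σ(n=0 to 4) x[n] · ω_5^(1n) where ω_5 = e^(-2πi/5)
= (-2)·ω_5^0 + (-1)·ω_5^1 + (-3)·ω_5^2 + (-3)·ω_5^3 + (2)·ω_5^4

X[1] = 3.1631+2.8532i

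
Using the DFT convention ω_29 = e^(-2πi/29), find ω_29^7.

ω_29^7 = e^(-2πi·7/29)
= cos(-2π·7/29) + i·sin(-2π·7/29)
= cos(-14π/29) + i·sin(-14π/29)

ω_29^7 = cos(-14π/29) + i·sin(-14π/29) = 0.0541-0.9985i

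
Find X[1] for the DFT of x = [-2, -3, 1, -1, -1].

X[1] = Σ(n=0 to 4) x[n] · ω_5^(1n) where ω_5 = e^(-2πi/5)
= (-2)·ω_5^0 + (-3)·ω_5^1 + (1)·ω_5^2 + (-1)·ω_5^3 + (-1)·ω_5^4

X[1] = -3.2361+0.7265i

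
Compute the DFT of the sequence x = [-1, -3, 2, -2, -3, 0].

X[k] = Σ(n=0 to 5) x[n] · ω_6^(nk)
where ω_6 = e^(-2πi/6)

Computing each X[k]:
X[0] = -7
X[1] = -1.7321i
X[2] = -1.0000+6.9282i
X[3] = 3
X[4] = -1.0000-6.9282i
X[5] = 1.7321i

X = [-7, -1.7321i, -1.0000+6.9282i, 3, -1.0000-6.9282i, 1.7321i]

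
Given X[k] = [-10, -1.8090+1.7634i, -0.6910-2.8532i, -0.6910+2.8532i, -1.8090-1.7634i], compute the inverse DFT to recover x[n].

x[n] = (1/5) Σ(k=0 to 4) X[k] · e^(2πikn/5)

Computing each x[n]:
x[0] = -3
x[1] = -2
x[2] = -3
x[3] = 0
x[4] = -2

x = [-3, -2, -3, 0, -2]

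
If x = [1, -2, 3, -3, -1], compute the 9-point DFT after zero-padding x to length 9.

Original 5-point DFT: [-2, 0.0729-2.5757i, 3.4271+6.2941i, 3.4271-6.2941i, 0.0729+2.5757i]
Zero-padded 9-point DFT provides frequency interpolation.

DFT_9([x, 0, ...]) = [-2, 2.4285+1.2712i, -1.4324-2.2973i, -2.0000+5.1962i, 6.5039+4.2257i, 6.5039-4.2257i, -2.0000-5.1962i, -1.4324+2.2973i, 2.4285-1.2712i]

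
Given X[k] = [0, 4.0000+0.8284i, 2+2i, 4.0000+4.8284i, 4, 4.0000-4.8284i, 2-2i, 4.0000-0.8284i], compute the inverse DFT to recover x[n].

x[n] = (1/8) Σ(k=0 to 7) X[k] · e^(2πikn/8)

Computing each x[n]:
x[0] = 3
x[1] = -2
x[2] = 1
x[3] = -1
x[4] = -1
x[5] = 0
x[6] = -1
x[7] = 1

x = [3, -2, 1, -1, -1, 0, -1, 1]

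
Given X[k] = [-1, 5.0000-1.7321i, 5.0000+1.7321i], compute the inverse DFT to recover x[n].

x[n] = (1/3) Σ(k=0 to 2) X[k] · e^(2πikn/3)

Computing each x[n]:
x[0] = 3
x[1] = -1
x[2] = -3

x = [3, -1, -3]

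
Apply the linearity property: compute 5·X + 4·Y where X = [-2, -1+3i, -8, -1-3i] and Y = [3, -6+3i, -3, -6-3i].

By linearity: DFT(5x + 4y) = 5·DFT(x) + 4·DFT(y)
= 5·[-2, -1+3i, -8, -1-3i] + 4·[3, -6+3i, -3, -6-3i]

Computing element-wise:
Z[0] = 5·(-2) + 4·(3) = 2
Z[1] = 5·(-1+3i) + 4·(-6+3i) = -29+27i
Z[2] = 5·(-8) + 4·(-3) = -52
Z[3] = 5·(-1-3i) + 4·(-6-3i) = -29-27i

DFT(5x + 4y) = 5·X + 4·Y = [2, -29+27i, -52, -29-27i]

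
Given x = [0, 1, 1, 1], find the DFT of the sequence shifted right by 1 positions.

Time shift by 1: X_shifted[k] = ω_4^(1k) · X[k]
Shifted x = [1, 0, 1, 1]

DFT(x[n-1]) = [3, 1i, 1, -1i]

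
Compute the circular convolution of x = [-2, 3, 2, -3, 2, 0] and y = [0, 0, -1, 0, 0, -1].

(x ⊛ y)[n] = Σ(m=0 to 5) x[m] · y[(n-m) mod 6]

Computing each output sample:
(x ⊛ y)[0] = -5
(x ⊛ y)[1] = -2
(x ⊛ y)[2] = 5
(x ⊛ y)[3] = -5
(x ⊛ y)[4] = -2
(x ⊛ y)[5] = 5

x ⊛ y = [-5, -2, 5, -5, -2, 5]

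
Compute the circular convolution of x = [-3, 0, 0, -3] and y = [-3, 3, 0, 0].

(x ⊛ y)[n] = Σ(m=0 to 3) x[m] · y[(n-m) mod 4]

Computing each output sample:
(x ⊛ y)[0] = 0
(x ⊛ y)[1] = -9
(x ⊛ y)[2] = 0
(x ⊛ y)[3] = 9

x ⊛ y = [0, -9, 0, 9]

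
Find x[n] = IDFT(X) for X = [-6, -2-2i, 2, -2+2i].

x[n] = (1/4) Σ(k=0 to 3) X[k] · e^(2πikn/4)

Computing each x[n]:
x[0] = -2
x[1] = -1
x[2] = 0
x[3] = -3

x = [-2, -1, 0, -3]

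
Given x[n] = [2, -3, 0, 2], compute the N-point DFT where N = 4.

X[k] = Σ(n=0 to 3) x[n] · ω_4^(nk)
where ω_4 = e^(-2πi/4)

Computing each X[k]:
X[0] = 1
X[1] = 2+5i
X[2] = 3
X[3] = 2-5i

X = [1, 2+5i, 3, 2-5i]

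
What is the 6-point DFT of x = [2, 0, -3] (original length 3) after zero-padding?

Original 3-point DFT: [-1, 3.5000-2.5981i, 3.5000+2.5981i]
Zero-padded 6-point DFT provides frequency interpolation.

DFT_6([x, 0, ...]) = [-1, 3.5000+2.5981i, 3.5000-2.5981i, -1, 3.5000+2.5981i, 3.5000-2.5981i]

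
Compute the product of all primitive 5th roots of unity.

The primitive 5th roots of unity are ω_5^k for k coprime to 5: k ∈ {1, 2, 3, 4}
Their product equals the constant term of the cyclotomic polynomial Φ_5(x) up to sign.
For n ≥ 3, the product of all primitive nth roots of unity is 1. (For n=1 it is 1; for n=2 it is -1.)

1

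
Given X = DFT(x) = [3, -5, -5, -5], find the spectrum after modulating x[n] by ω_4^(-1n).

Modulation property: DFT(ω_4^(-1n)·x[n]) = X[(k-1) mod 4], so circularly shift X by 1 positions.

X[k-1] = [-5, 3, -5, -5]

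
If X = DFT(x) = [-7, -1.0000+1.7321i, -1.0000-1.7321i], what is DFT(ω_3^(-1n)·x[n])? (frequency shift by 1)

Modulation property: DFT(ω_3^(-1n)·x[n]) = X[(k-1) mod 3], so circularly shift X by 1 positions.

X[k-1] = [-1.0000-1.7321i, -7, -1.0000+1.7321i]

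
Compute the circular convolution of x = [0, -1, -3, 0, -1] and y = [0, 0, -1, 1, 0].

(x ⊛ y)[n] = Σ(m=0 to 4) x[m] · y[(n-m) mod 5]

Computing each output sample:
(x ⊛ y)[0] = -3
(x ⊛ y)[1] = 1
(x ⊛ y)[2] = -1
(x ⊛ y)[3] = 1
(x ⊛ y)[4] = 2

x ⊛ y = [-3, 1, -1, 1, 2]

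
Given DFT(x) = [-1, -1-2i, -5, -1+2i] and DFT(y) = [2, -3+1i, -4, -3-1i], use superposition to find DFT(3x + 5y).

By linearity: DFT(3x + 5y) = 3·DFT(x) + 5·DFT(y)
= 3·[-1, -1-2i, -5, -1+2i] + 5·[2, -3+1i, -4, -3-1i]

Computing element-wise:
Z[0] = 3·(-1) + 5·(2) = 7
Z[1] = 3·(-1-2i) + 5·(-3+1i) = -18-1i
Z[2] = 3·(-5) + 5·(-4) = -35
Z[3] = 3·(-1+2i) + 5·(-3-1i) = -18+1i

DFT(3x + 5y) = 3·X + 5·Y = [7, -18-1i, -35, -18+1i]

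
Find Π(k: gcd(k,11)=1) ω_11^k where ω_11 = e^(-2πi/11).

The primitive 11th roots of unity are ω_11^k for k coprime to 11: k ∈ {1, 2, 3, 4, 5, 6, 7, 8, 9, 10}
Their product equals the constant term of the cyclotomic polynomial Φ_11(x) up to sign.
For n ≥ 3, the product of all primitive nth roots of unity is 1. (For n=1 it is 1; for n=2 it is -1.)

1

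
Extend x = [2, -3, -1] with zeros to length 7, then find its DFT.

Original 3-point DFT: [-2, 4.0000+1.7321i, 4.0000-1.7321i]
Zero-padded 7-point DFT provides frequency interpolation.

DFT_7([x, 0, ...]) = [-2, 0.3521+3.3204i, 3.5685+2.4909i, 4.0794+0.5198i, 4.0794-0.5198i, 3.5685-2.4909i, 0.3521-3.3204i]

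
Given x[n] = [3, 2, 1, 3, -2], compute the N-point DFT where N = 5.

X[k] = Σ(n=0 to 4) x[n] · ω_5^(nk)
where ω_5 = e^(-2πi/5)

Computing each X[k]:
X[0] = 7
X[1] = -0.2361-2.6287i
X[2] = 4.2361-4.2533i
X[3] = 4.2361+4.2533i
X[4] = -0.2361+2.6287i

X = [7, -0.2361-2.6287i, 4.2361-4.2533i, 4.2361+4.2533i, -0.2361+2.6287i]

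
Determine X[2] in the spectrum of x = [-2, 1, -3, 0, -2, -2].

X[2] = Σ(n=0 to 5) x[n] · ω_6^(2n) where ω_6 = e^(-2πi/6)
= (-2)·ω_6^0 + (1)·ω_6^2 + (-3)·ω_6^4 + (0)·ω_6^6 + (-2)·ω_6^8 + (-2)·ω_6^10

X[2] = 1.0000-3.4641i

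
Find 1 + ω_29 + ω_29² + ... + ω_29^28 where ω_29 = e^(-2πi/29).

Sum of all nth roots of unity equals 0 for n > 1 (geometric series with r ≠ 1).

0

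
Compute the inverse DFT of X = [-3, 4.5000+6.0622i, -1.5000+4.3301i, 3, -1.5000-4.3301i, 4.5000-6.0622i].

x[n] = (1/6) Σ(k=0 to 5) X[k] · e^(2πikn/6)

Computing each x[n]:
x[0] = 1
x[1] = -3
x[2] = -1
x[3] = -3
x[4] = 0
x[5] = 3

x = [1, -3, -1, -3, 0, 3]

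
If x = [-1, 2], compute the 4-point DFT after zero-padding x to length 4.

Original 2-point DFT: [1, -3]
Zero-padded 4-point DFT provides frequency interpolation.

DFT_4([x, 0, ...]) = [1, -1-2i, -3, -1+2i]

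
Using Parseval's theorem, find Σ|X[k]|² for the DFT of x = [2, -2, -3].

Parseval: Σ|x[n]|² = (1/N)Σ|X[k]|², so Σ|X[k]|² = N·Σ|x[n]|² = 3·17.0000

Σ|X[k]|² = N·Σ|x[n]|² = 3·17.0000 = 51.0000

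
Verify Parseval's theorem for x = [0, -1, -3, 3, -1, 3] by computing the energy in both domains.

Time domain:
Σ|x[n]|² = |0|² + |-1|² + |-3|² + |3|² + |-1|² + |3|² = 29.0000

Frequency domain:
(1/6)Σ|X[k]|² = (1/6)(|1|² + |5.1962i|² + |4.0000+1.7321i|² + |-9|² + |4.0000-1.7321i|² + |-5.1962i|²) = (1/6)·174.0000 = 29.0000

Both sides agree, confirming Parseval's theorem.

Σ|x[n]|² = (1/N)Σ|X[k]|² = 29.0000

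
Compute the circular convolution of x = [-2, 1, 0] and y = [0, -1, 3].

(x ⊛ y)[n] = Σ(m=0 to 2) x[m] · y[(n-m) mod 3]

Computing each output sample:
(x ⊛ y)[0] = 3
(x ⊛ y)[1] = 2
(x ⊛ y)[2] = -7

x ⊛ y = [3, 2, -7]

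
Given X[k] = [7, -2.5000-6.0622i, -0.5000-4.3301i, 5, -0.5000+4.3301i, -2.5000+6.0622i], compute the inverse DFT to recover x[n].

x[n] = (1/6) Σ(k=0 to 5) X[k] · e^(2πikn/6)

Computing each x[n]:
x[0] = 1
x[1] = 3
x[2] = 3
x[3] = 1
x[4] = 2
x[5] = -3

x = [1, 3, 3, 1, 2, -3]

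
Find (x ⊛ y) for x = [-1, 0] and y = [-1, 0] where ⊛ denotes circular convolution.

(x ⊛ y)[n] = Σ(m=0 to 1) x[m] · y[(n-m) mod 2]

Computing each output sample:
(x ⊛ y)[0] = 1
(x ⊛ y)[1] = 0

x ⊛ y = [1, 0]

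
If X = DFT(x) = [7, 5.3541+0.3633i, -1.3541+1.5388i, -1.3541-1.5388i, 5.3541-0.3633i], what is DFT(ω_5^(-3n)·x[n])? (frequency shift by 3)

Modulation property: DFT(ω_5^(-3n)·x[n]) = X[(k-3) mod 5], so circularly shift X by 3 positions.

X[k-3] = [-1.3541+1.5388i, -1.3541-1.5388i, 5.3541-0.3633i, 7, 5.3541+0.3633i]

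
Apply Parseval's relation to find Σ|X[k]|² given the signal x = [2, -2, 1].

Parseval: Σ|x[n]|² = (1/N)Σ|X[k]|², so Σ|X[k]|² = N·Σ|x[n]|² = 3·9.0000

Σ|X[k]|² = N·Σ|x[n]|² = 3·9.0000 = 27.0000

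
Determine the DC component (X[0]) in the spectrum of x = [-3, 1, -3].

X[0] = Σ(n=0 to 2) x[n] · ω_3^0 = Σ x[n]
= (-3) + (1) + (-3)

X[0] = -5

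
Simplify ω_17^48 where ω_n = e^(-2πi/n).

Since ω_17^17 = 1, powers reduce modulo 17.
48 mod 17 = 14
So ω_17^48 = ω_17^14 = e^(-2πi·14/17)

ω_17^48 = ω_17^14 = 0.4457+0.8952i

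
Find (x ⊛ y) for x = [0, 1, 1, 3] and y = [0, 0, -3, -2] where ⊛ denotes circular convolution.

(x ⊛ y)[n] = Σ(m=0 to 3) x[m] · y[(n-m) mod 4]

Computing each output sample:
(x ⊛ y)[0] = -5
(x ⊛ y)[1] = -11
(x ⊛ y)[2] = -6
(x ⊛ y)[3] = -3

x ⊛ y = [-5, -11, -6, -3]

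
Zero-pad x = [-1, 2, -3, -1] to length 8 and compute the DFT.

Original 4-point DFT: [-3, 2-3i, -5, 2+3i]
Zero-padded 8-point DFT provides frequency interpolation.

DFT_8([x, 0, ...]) = [-3, 1.1213+2.2929i, 2-3i, -3.1213-3.7071i, -5, -3.1213+3.7071i, 2+3i, 1.1213-2.2929i]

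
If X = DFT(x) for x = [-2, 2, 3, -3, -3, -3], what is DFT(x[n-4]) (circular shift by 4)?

Time shift by 4: X_shifted[k] = ω_6^(4k) · X[k]
Shifted x = [3, -3, -3, -3, -2, 2]

DFT(x[n-4]) = [-6, 8.0000+5.1962i, 3.0000+3.4641i, 2, 3.0000-3.4641i, 8.0000-5.1962i]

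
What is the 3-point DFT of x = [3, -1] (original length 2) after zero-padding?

Original 2-point DFT: [2, 4]
Zero-padded 3-point DFT provides frequency interpolation.

DFT_3([x, 0, ...]) = [2, 3.5000+0.8660i, 3.5000-0.8660i]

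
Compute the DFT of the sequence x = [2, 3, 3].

X[k] = Σ(n=0 to 2) x[n] · ω_3^(nk)
where ω_3 = e^(-2πi/3)

Computing each X[k]:
X[0] = 8
X[1] = -1
X[2] = -1

X = [8, -1, -1]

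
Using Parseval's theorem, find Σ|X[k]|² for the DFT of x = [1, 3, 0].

Parseval: Σ|x[n]|² = (1/N)Σ|X[k]|², so Σ|X[k]|² = N·Σ|x[n]|² = 3·10.0000

Σ|X[k]|² = N·Σ|x[n]|² = 3·10.0000 = 30.0000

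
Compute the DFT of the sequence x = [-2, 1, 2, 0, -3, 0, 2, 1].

X[k] = Σ(n=0 to 7) x[n] · ω_8^(nk)
where ω_8 = e^(-2πi/8)

Computing each X[k]:
X[0] = 1
X[1] = 2.4142
X[2] = -9
X[3] = -0.4142
X[4] = -3
X[5] = -0.4142
X[6] = -9
X[7] = 2.4142

X = [1, 2.4142, -9, -0.4142, -3, -0.4142, -9, 2.4142]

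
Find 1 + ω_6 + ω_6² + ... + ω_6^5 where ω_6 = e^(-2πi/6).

Sum of all nth roots of unity equals 0 for n > 1 (geometric series with r ≠ 1).

0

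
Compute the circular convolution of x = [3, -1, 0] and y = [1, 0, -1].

(x ⊛ y)[n] = Σ(m=0 to 2) x[m] · y[(n-m) mod 3]

Computing each output sample:
(x ⊛ y)[0] = 4
(x ⊛ y)[1] = -1
(x ⊛ y)[2] = -3

x ⊛ y = [4, -1, -3]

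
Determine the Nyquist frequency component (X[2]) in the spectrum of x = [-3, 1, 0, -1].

X[2] = Σ(n=0 to 3) x[n] · ω_4^(2n) where ω_4 = e^(-2πi/4)
= (-3)·ω_4^0 + (1)·ω_4^2 + (0)·ω_4^4 + (-1)·ω_4^6

X[2] = -3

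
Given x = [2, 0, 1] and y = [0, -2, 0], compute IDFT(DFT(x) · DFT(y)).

(x ⊛ y)[n] = Σ(m=0 to 2) x[m] · y[(n-m) mod 3]

Computing each output sample:
(x ⊛ y)[0] = -2
(x ⊛ y)[1] = -4
(x ⊛ y)[2] = 0

x ⊛ y = [-2, -4, 0]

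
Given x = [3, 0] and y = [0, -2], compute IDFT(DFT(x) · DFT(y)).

(x ⊛ y)[n] = Σ(m=0 to 1) x[m] · y[(n-m) mod 2]

Computing each output sample:
(x ⊛ y)[0] = 0
(x ⊛ y)[1] = -6

x ⊛ y = [0, -6]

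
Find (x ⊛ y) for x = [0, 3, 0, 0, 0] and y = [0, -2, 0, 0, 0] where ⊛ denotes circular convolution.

(x ⊛ y)[n] = Σ(m=0 to 4) x[m] · y[(n-m) mod 5]

Computing each output sample:
(x ⊛ y)[0] = 0
(x ⊛ y)[1] = 0
(x ⊛ y)[2] = -6
(x ⊛ y)[3] = 0
(x ⊛ y)[4] = 0

x ⊛ y = [0, 0, -6, 0, 0]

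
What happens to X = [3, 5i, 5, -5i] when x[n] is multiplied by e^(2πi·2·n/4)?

Modulation property: DFT(ω_4^(-2n)·x[n]) = X[(k-2) mod 4], so circularly shift X by 2 positions.

X[k-2] = [5, -5i, 3, 5i]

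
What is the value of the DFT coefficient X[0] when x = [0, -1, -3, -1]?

X[0] = Σ(n=0 to 3) x[n] · ω_4^0 = Σ x[n]
= (0) + (-1) + (-3) + (-1)

X[0] = -5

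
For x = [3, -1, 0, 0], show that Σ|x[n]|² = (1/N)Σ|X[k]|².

Time domain:
Σ|x[n]|² = |3|² + |-1|² + |0|² + |0|² = 10.0000

Frequency domain:
(1/4)Σ|X[k]|² = (1/4)(|2|² + |3+1i|² + |4|² + |3-1i|²) = (1/4)·40.0000 = 10.0000

Both sides agree, confirming Parseval's theorem.

Σ|x[n]|² = (1/N)Σ|X[k]|² = 10.0000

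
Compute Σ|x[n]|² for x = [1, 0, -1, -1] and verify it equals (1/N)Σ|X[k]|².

Time domain:
Σ|x[n]|² = |1|² + |0|² + |-1|² + |-1|² = 3.0000

Frequency domain:
(1/4)Σ|X[k]|² = (1/4)(|-1|² + |2-1i|² + |1|² + |2+1i|²) = (1/4)·12.0000 = 3.0000

Both sides agree, confirming Parseval's theorem.

Σ|x[n]|² = (1/N)Σ|X[k]|² = 3.0000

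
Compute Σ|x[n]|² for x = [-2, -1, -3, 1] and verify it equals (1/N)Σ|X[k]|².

Time domain:
Σ|x[n]|² = |-2|² + |-1|² + |-3|² + |1|² = 15.0000

Frequency domain:
(1/4)Σ|X[k]|² = (1/4)(|-5|² + |1+2i|² + |-5|² + |1-2i|²) = (1/4)·60.0000 = 15.0000

Both sides agree, confirming Parseval's theorem.

Σ|x[n]|² = (1/N)Σ|X[k]|² = 15.0000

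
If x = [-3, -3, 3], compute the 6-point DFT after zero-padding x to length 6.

Original 3-point DFT: [-3, -3.0000+5.1962i, -3.0000-5.1962i]
Zero-padded 6-point DFT provides frequency interpolation.

DFT_6([x, 0, ...]) = [-3, -6, -3.0000+5.1962i, 3, -3.0000-5.1962i, -6]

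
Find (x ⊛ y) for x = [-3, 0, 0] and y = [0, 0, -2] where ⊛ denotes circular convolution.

(x ⊛ y)[n] = Σ(m=0 to 2) x[m] · y[(n-m) mod 3]

Computing each output sample:
(x ⊛ y)[0] = 0
(x ⊛ y)[1] = 0
(x ⊛ y)[2] = 6

x ⊛ y = [0, 0, 6]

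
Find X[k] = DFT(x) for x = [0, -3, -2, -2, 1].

X[k] = Σ(n=0 to 4) x[n] · ω_5^(nk)
where ω_5 = e^(-2πi/5)

Computing each X[k]:
X[0] = -6
X[1] = 2.6180+3.8042i
X[2] = 0.3820+2.3511i
X[3] = 0.3820-2.3511i
X[4] = 2.6180-3.8042i

X = [-6, 2.6180+3.8042i, 0.3820+2.3511i, 0.3820-2.3511i, 2.6180-3.8042i]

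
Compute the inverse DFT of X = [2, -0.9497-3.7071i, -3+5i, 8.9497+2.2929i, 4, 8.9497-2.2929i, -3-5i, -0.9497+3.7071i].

x[n] = (1/8) Σ(k=0 to 7) X[k] · e^(2πikn/8)

Computing each x[n]:
x[0] = 2
x[1] = -3
x[2] = 3
x[3] = 3
x[4] = -2
x[5] = 0
x[6] = 0
x[7] = -1

x = [2, -3, 3, 3, -2, 0, 0, -1]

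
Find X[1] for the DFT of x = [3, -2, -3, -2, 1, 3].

X[1] = Σ(n=0 to 5) x[n] · ω_6^(1n) where ω_6 = e^(-2πi/6)
= (3)·ω_6^0 + (-2)·ω_6^1 + (-3)·ω_6^2 + (-2)·ω_6^3 + (1)·ω_6^4 + (3)·ω_6^5

X[1] = 6.5000+7.7942i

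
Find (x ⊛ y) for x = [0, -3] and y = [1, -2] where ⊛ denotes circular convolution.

(x ⊛ y)[n] = Σ(m=0 to 1) x[m] · y[(n-m) mod 2]

Computing each output sample:
(x ⊛ y)[0] = 6
(x ⊛ y)[1] = -3

x ⊛ y = [6, -3]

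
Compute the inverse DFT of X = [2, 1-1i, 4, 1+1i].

x[n] = (1/4) Σ(k=0 to 3) X[k] · e^(2πikn/4)

Computing each x[n]:
x[0] = 2
x[1] = 0
x[2] = 1
x[3] = -1

x = [2, 0, 1, -1]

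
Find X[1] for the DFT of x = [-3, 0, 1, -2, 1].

X[1] = Σ(n=0 to 4) x[n] · ω_5^(1n) where ω_5 = e^(-2πi/5)
= (-3)·ω_5^0 + (0)·ω_5^1 + (1)·ω_5^2 + (-2)·ω_5^3 + (1)·ω_5^4

X[1] = -1.8820-0.8123i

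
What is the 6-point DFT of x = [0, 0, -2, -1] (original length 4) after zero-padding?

Original 4-point DFT: [-3, 2-1i, -1, 2+1i]
Zero-padded 6-point DFT provides frequency interpolation.

DFT_6([x, 0, ...]) = [-3, 2.0000+1.7321i, -1.7321i, -1, 1.7321i, 2.0000-1.7321i]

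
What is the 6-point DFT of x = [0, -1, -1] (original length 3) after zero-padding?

Original 3-point DFT: [-2, 1, 1]
Zero-padded 6-point DFT provides frequency interpolation.

DFT_6([x, 0, ...]) = [-2, 1.7321i, 1, 0, 1, -1.7321i]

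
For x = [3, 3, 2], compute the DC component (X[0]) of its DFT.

X[0] = Σ(n=0 to 2) x[n] · ω_3^0 = Σ x[n]
= (3) + (3) + (2)

X[0] = 8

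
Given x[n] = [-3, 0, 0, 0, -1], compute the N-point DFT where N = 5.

X[k] = Σ(n=0 to 4) x[n] · ω_5^(nk)
where ω_5 = e^(-2πi/5)

Computing each X[k]:
X[0] = -4
X[1] = -3.3090-0.9511i
X[2] = -2.1910-0.5878i
X[3] = -2.1910+0.5878i
X[4] = -3.3090+0.9511i

X = [-4, -3.3090-0.9511i, -2.1910-0.5878i, -2.1910+0.5878i, -3.3090+0.9511i]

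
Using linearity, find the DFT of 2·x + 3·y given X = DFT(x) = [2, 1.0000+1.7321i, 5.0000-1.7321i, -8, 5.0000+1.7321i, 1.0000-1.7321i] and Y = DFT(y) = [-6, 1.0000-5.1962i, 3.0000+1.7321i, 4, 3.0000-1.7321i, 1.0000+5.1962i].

By linearity: DFT(2x + 3y) = 2·DFT(x) + 3·DFT(y)
= 2·[2, 1.0000+1.7321i, 5.0000-1.7321i, -8, 5.0000+1.7321i, 1.0000-1.7321i] + 3·[-6, 1.0000-5.1962i, 3.0000+1.7321i, 4, 3.0000-1.7321i, 1.0000+5.1962i]

Computing element-wise:
Z[0] = 2·(2) + 3·(-6) = -14
Z[1] = 2·(1.0000+1.7321i) + 3·(1.0000-5.1962i) = 5.0000-12.1244i
Z[2] = 2·(5.0000-1.7321i) + 3·(3.0000+1.7321i) = 19.0000+1.7321i
Z[3] = 2·(-8) + 3·(4) = -4
Z[4] = 2·(5.0000+1.7321i) + 3·(3.0000-1.7321i) = 19.0000-1.7321i
Z[5] = 2·(1.0000-1.7321i) + 3·(1.0000+5.1962i) = 5.0000+12.1244i

DFT(2x + 3y) = 2·X + 3·Y = [-14, 5.0000-12.1244i, 19.0000+1.7321i, -4, 19.0000-1.7321i, 5.0000+12.1244i]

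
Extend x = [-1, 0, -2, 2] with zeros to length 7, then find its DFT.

Original 4-point DFT: [-1, 1+2i, -5, 1-2i]
Zero-padded 7-point DFT provides frequency interpolation.

DFT_7([x, 0, ...]) = [-1, -2.3569+1.0821i, 2.0489+0.6959i, -2.6920-3.5135i, -2.6920+3.5135i, 2.0489-0.6959i, -2.3569-1.0821i]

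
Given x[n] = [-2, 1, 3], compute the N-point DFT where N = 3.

X[k] = Σ(n=0 to 2) x[n] · ω_3^(nk)
where ω_3 = e^(-2πi/3)

Computing each X[k]:
X[0] = 2
X[1] = -4.0000+1.7321i
X[2] = -4.0000-1.7321i

X = [2, -4.0000+1.7321i, -4.0000-1.7321i]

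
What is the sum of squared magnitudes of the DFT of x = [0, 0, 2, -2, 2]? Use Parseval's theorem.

Parseval: Σ|x[n]|² = (1/N)Σ|X[k]|², so Σ|X[k]|² = N·Σ|x[n]|² = 5·12.0000

Σ|X[k]|² = N·Σ|x[n]|² = 5·12.0000 = 60.0000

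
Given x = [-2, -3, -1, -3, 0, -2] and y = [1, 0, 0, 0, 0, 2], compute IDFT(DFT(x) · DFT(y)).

(x ⊛ y)[n] = Σ(m=0 to 5) x[m] · y[(n-m) mod 6]

Computing each output sample:
(x ⊛ y)[0] = -8
(x ⊛ y)[1] = -5
(x ⊛ y)[2] = -7
(x ⊛ y)[3] = -3
(x ⊛ y)[4] = -4
(x ⊛ y)[5] = -6

x ⊛ y = [-8, -5, -7, -3, -4, -6]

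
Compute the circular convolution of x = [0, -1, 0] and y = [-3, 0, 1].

(x ⊛ y)[n] = Σ(m=0 to 2) x[m] · y[(n-m) mod 3]

Computing each output sample:
(x ⊛ y)[0] = -1
(x ⊛ y)[1] = 3
(x ⊛ y)[2] = 0

x ⊛ y = [-1, 3, 0]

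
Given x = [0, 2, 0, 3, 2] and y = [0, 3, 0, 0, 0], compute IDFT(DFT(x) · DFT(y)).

(x ⊛ y)[n] = Σ(m=0 to 4) x[m] · y[(n-m) mod 5]

Computing each output sample:
(x ⊛ y)[0] = 6
(x ⊛ y)[1] = 0
(x ⊛ y)[2] = 6
(x ⊛ y)[3] = 0
(x ⊛ y)[4] = 9

x ⊛ y = [6, 0, 6, 0, 9]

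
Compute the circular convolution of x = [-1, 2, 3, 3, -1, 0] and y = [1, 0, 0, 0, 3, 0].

(x ⊛ y)[n] = Σ(m=0 to 5) x[m] · y[(n-m) mod 6]

Computing each output sample:
(x ⊛ y)[0] = 8
(x ⊛ y)[1] = 11
(x ⊛ y)[2] = 0
(x ⊛ y)[3] = 3
(x ⊛ y)[4] = -4
(x ⊛ y)[5] = 6

x ⊛ y = [8, 11, 0, 3, -4, 6]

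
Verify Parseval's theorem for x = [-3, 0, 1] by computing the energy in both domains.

Time domain:
Σ|x[n]|² = |-3|² + |0|² + |1|² = 10.0000

Frequency domain:
(1/3)Σ|X[k]|² = (1/3)(|-2|² + |-3.5000+0.8660i|² + |-3.5000-0.8660i|²) = (1/3)·30.0000 = 10.0000

Both sides agree, confirming Parseval's theorem.

Σ|x[n]|² = (1/N)Σ|X[k]|² = 10.0000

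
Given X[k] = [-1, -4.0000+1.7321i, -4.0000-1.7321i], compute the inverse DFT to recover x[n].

x[n] = (1/3) Σ(k=0 to 2) X[k] · e^(2πikn/3)

Computing each x[n]:
x[0] = -3
x[1] = 0
x[2] = 2

x = [-3, 0, 2]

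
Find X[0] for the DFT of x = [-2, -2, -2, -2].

X[0] = Σ(n=0 to 3) x[n] · ω_4^0 = Σ x[n]
= (-2) + (-2) + (-2) + (-2)

X[0] = -8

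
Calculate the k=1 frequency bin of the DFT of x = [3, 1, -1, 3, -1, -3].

X[1] = Σ(n=0 to 5) x[n] · ω_6^(1n) where ω_6 = e^(-2πi/6)
= (3)·ω_6^0 + (1)·ω_6^1 + (-1)·ω_6^2 + (3)·ω_6^3 + (-1)·ω_6^4 + (-3)·ω_6^5

X[1] = -3.4641i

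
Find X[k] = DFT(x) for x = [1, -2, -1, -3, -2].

X[k] = Σ(n=0 to 4) x[n] · ω_5^(nk)
where ω_5 = e^(-2πi/5)

Computing each X[k]:
X[0] = -7
X[1] = 3.0000-1.1756i
X[2] = 3.0000+1.9021i
X[3] = 3.0000-1.9021i
X[4] = 3.0000+1.1756i

X = [-7, 3.0000-1.1756i, 3.0000+1.9021i, 3.0000-1.9021i, 3.0000+1.1756i]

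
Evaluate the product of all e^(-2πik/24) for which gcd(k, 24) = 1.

The primitive 24th roots of unity are ω_24^k for k coprime to 24: k ∈ {1, 5, 7, 11, 13, 17, 19, 23}
Their product equals the constant term of the cyclotomic polynomial Φ_24(x) up to sign.
For n ≥ 3, the product of all primitive nth roots of unity is 1. (For n=1 it is 1; for n=2 it is -1.)

1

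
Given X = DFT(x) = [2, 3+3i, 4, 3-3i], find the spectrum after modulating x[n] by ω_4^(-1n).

Modulation property: DFT(ω_4^(-1n)·x[n]) = X[(k-1) mod 4], so circularly shift X by 1 positions.

X[k-1] = [3-3i, 2, 3+3i, 4]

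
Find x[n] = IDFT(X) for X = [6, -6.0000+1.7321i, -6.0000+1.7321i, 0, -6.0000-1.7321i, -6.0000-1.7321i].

x[n] = (1/6) Σ(k=0 to 5) X[k] · e^(2πikn/6)

Computing each x[n]:
x[0] = -3
x[1] = 0
x[2] = 3
x[3] = 1
x[4] = 3
x[5] = 2

x = [-3, 0, 3, 1, 3, 2]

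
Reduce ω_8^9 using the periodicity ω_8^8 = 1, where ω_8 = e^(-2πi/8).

Since ω_8^8 = 1, powers reduce modulo 8.
9 mod 8 = 1
So ω_8^9 = ω_8^1 = e^(-2πi·1/8)

ω_8^9 = ω_8^1 = 0.7071-0.7071i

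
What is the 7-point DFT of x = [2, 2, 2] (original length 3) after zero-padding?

Original 3-point DFT: [6, 0, 0]
Zero-padded 7-point DFT provides frequency interpolation.

DFT_7([x, 0, ...]) = [6, 2.8019-3.5135i, -0.2470-1.0821i, 1.4450+0.6959i, 1.4450-0.6959i, -0.2470+1.0821i, 2.8019+3.5135i]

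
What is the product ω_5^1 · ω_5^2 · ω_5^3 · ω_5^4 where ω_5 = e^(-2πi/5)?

The primitive 5th roots of unity are ω_5^k for k coprime to 5: k ∈ {1, 2, 3, 4}
Their product equals the constant term of the cyclotomic polynomial Φ_5(x) up to sign.
For n ≥ 3, the product of all primitive nth roots of unity is 1. (For n=1 it is 1; for n=2 it is -1.)

1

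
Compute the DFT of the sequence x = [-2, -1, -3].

X[k] = Σ(n=0 to 2) x[n] · ω_3^(nk)
where ω_3 = e^(-2πi/3)

Computing each X[k]:
X[0] = -6
X[1] = -1.7321i
X[2] = 1.7321i

X = [-6, -1.7321i, 1.7321i]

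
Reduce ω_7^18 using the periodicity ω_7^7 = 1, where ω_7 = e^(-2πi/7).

Since ω_7^7 = 1, powers reduce modulo 7.
18 mod 7 = 4
So ω_7^18 = ω_7^4 = e^(-2πi·4/7)

ω_7^18 = ω_7^4 = -0.9010+0.4339i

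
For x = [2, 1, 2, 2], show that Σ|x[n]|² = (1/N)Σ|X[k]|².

Time domain:
Σ|x[n]|² = |2|² + |1|² + |2|² + |2|² = 13.0000

Frequency domain:
(1/4)Σ|X[k]|² = (1/4)(|7|² + |1i|² + |1|² + |-1i|²) = (1/4)·52.0000 = 13.0000

Both sides agree, confirming Parseval's theorem.

Σ|x[n]|² = (1/N)Σ|X[k]|² = 13.0000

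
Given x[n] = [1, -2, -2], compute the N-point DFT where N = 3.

X[k] = Σ(n=0 to 2) x[n] · ω_3^(nk)
where ω_3 = e^(-2πi/3)

Computing each X[k]:
X[0] = -3
X[1] = 3
X[2] = 3

X = [-3, 3, 3]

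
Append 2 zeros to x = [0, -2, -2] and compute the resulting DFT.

Original 3-point DFT: [-4, 2, 2]
Zero-padded 5-point DFT provides frequency interpolation.

DFT_5([x, 0, ...]) = [-4, 1.0000+3.0777i, 1.0000-0.7265i, 1.0000+0.7265i, 1.0000-3.0777i]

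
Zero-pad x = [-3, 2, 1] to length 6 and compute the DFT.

Original 3-point DFT: [0, -4.5000-0.8660i, -4.5000+0.8660i]
Zero-padded 6-point DFT provides frequency interpolation.

DFT_6([x, 0, ...]) = [0, -2.5000-2.5981i, -4.5000-0.8660i, -4, -4.5000+0.8660i, -2.5000+2.5981i]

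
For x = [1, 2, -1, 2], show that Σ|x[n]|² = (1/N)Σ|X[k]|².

Time domain:
Σ|x[n]|² = |1|² + |2|² + |-1|² + |2|² = 10.0000

Frequency domain:
(1/4)Σ|X[k]|² = (1/4)(|4|² + |2|² + |-4|² + |2|²) = (1/4)·40.0000 = 10.0000

Both sides agree, confirming Parseval's theorem.

Σ|x[n]|² = (1/N)Σ|X[k]|² = 10.0000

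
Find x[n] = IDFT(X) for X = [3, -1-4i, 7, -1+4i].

x[n] = (1/4) Σ(k=0 to 3) X[k] · e^(2πikn/4)

Computing each x[n]:
x[0] = 2
x[1] = 1
x[2] = 3
x[3] = -3

x = [2, 1, 3, -3]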